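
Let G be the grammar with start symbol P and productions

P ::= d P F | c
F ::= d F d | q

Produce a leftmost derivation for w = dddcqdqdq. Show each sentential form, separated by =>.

P=>dPF=>ddPFF=>dddPFFF=>dddcFFF=>dddcqFF=>dddcqdFdF=>dddcqdqdF=>dddcqdqdq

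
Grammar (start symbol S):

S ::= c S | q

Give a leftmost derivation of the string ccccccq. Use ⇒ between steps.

S ⇒ cS ⇒ ccS ⇒ cccS ⇒ ccccS ⇒ cccccS ⇒ ccccccS ⇒ ccccccq

S ⇒ cS   [S ::= c S]
cS ⇒ ccS   [S ::= c S]
ccS ⇒ cccS   [S ::= c S]
cccS ⇒ ccccS   [S ::= c S]
ccccS ⇒ cccccS   [S ::= c S]
cccccS ⇒ ccccccS   [S ::= c S]
ccccccS ⇒ ccccccq   [S ::= q]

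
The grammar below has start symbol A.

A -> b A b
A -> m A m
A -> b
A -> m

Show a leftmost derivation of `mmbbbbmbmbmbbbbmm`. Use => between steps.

A => mAm => mmAmm => mmbAbmm => mmbbAbbmm => mmbbbAbbbmm => mmbbbbAbbbbmm => mmbbbbmAmbbbbmm => mmbbbbmbAbmbbbbmm => mmbbbbmbmbmbbbbmm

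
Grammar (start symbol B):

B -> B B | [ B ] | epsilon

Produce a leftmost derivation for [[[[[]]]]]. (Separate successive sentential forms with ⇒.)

B ⇒ [B] ⇒ [[B]] ⇒ [[[B]]] ⇒ [[[BB]]] ⇒ [[[BBB]]] ⇒ [[[BBBB]]] ⇒ [[[[B]BBB]]] ⇒ [[[[[B]]BBB]]] ⇒ [[[[[]]BBB]]] ⇒ [[[[[]]BB]]] ⇒ [[[[[]]B]]] ⇒ [[[[[]]]]]

B ⇒ [B]   [B -> [ B ]]
[B] ⇒ [[B]]   [B -> [ B ]]
[[B]] ⇒ [[[B]]]   [B -> [ B ]]
[[[B]]] ⇒ [[[BB]]]   [B -> B B]
[[[BB]]] ⇒ [[[BBB]]]   [B -> B B]
[[[BBB]]] ⇒ [[[BBBB]]]   [B -> B B]
[[[BBBB]]] ⇒ [[[[B]BBB]]]   [B -> [ B ]]
[[[[B]BBB]]] ⇒ [[[[[B]]BBB]]]   [B -> [ B ]]
[[[[[B]]BBB]]] ⇒ [[[[[]]BBB]]]   [B -> epsilon]
[[[[[]]BBB]]] ⇒ [[[[[]]BB]]]   [B -> epsilon]
[[[[[]]BB]]] ⇒ [[[[[]]B]]]   [B -> epsilon]
[[[[[]]B]]] ⇒ [[[[[]]]]]   [B -> epsilon]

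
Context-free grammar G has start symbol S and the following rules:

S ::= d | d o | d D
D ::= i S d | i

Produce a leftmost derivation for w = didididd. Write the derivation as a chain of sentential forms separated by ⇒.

S ⇒ dD   [S ::= d D]
dD ⇒ diSd   [D ::= i S d]
diSd ⇒ didDd   [S ::= d D]
didDd ⇒ didiSdd   [D ::= i S d]
didiSdd ⇒ dididDdd   [S ::= d D]
dididDdd ⇒ didididd   [D ::= i]

S ⇒ dD ⇒ diSd ⇒ didDd ⇒ didiSdd ⇒ dididDdd ⇒ didididd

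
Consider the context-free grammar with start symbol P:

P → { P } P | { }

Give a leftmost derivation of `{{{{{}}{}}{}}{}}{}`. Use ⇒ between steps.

P ⇒ {P}P ⇒ {{P}P}P ⇒ {{{P}P}P}P ⇒ {{{{P}P}P}P}P ⇒ {{{{{}}P}P}P}P ⇒ {{{{{}}{}}P}P}P ⇒ {{{{{}}{}}{}}P}P ⇒ {{{{{}}{}}{}}{}}P ⇒ {{{{{}}{}}{}}{}}{}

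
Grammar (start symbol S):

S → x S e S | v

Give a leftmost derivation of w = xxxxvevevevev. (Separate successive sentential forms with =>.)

S=>xSeS=>xxSeSeS=>xxxSeSeSeS=>xxxxSeSeSeSeS=>xxxxveSeSeSeS=>xxxxveveSeSeS=>xxxxveveveSeS=>xxxxveveveveS=>xxxxvevevevev

S => xSeS   [S → x S e S]
xSeS => xxSeSeS   [S → x S e S]
xxSeSeS => xxxSeSeSeS   [S → x S e S]
xxxSeSeSeS => xxxxSeSeSeSeS   [S → x S e S]
xxxxSeSeSeSeS => xxxxveSeSeSeS   [S → v]
xxxxveSeSeSeS => xxxxveveSeSeS   [S → v]
xxxxveveSeSeS => xxxxveveveSeS   [S → v]
xxxxveveveSeS => xxxxveveveveS   [S → v]
xxxxveveveveS => xxxxvevevevev   [S → v]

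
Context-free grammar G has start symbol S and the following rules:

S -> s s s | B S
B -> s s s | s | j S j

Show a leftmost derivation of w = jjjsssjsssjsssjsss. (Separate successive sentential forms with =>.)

S => BS => jSjS => jBSjS => jjSjSjS => jjBSjSjS => jjjSjSjSjS => jjjsssjSjSjS => jjjsssjsssjSjS => jjjsssjsssjsssjS => jjjsssjsssjsssjsss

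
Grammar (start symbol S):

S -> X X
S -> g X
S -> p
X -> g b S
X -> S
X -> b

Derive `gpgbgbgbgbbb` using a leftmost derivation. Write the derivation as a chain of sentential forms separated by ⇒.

S⇒XX⇒SX⇒gXX⇒gSX⇒gpX⇒gpgbS⇒gpgbXX⇒gpgbgbSX⇒gpgbgbgXX⇒gpgbgbgbX⇒gpgbgbgbgbS⇒gpgbgbgbgbXX⇒gpgbgbgbgbbX⇒gpgbgbgbgbbb

S ⇒ XX   [S -> X X]
XX ⇒ SX   [X -> S]
SX ⇒ gXX   [S -> g X]
gXX ⇒ gSX   [X -> S]
gSX ⇒ gpX   [S -> p]
gpX ⇒ gpgbS   [X -> g b S]
gpgbS ⇒ gpgbXX   [S -> X X]
gpgbXX ⇒ gpgbgbSX   [X -> g b S]
gpgbgbSX ⇒ gpgbgbgXX   [S -> g X]
gpgbgbgXX ⇒ gpgbgbgbX   [X -> b]
gpgbgbgbX ⇒ gpgbgbgbgbS   [X -> g b S]
gpgbgbgbgbS ⇒ gpgbgbgbgbXX   [S -> X X]
gpgbgbgbgbXX ⇒ gpgbgbgbgbbX   [X -> b]
gpgbgbgbgbbX ⇒ gpgbgbgbgbbb   [X -> b]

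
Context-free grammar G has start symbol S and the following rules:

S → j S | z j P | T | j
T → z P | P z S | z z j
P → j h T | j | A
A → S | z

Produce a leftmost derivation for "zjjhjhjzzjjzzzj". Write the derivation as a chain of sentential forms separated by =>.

S=>zjP=>zjjhT=>zjjhPzS=>zjjhjhTzS=>zjjhjhPzSzS=>zjjhjhjzSzS=>zjjhjhjzzjPzS=>zjjhjhjzzjjzS=>zjjhjhjzzjjzT=>zjjhjhjzzjjzzzj

S => zjP   [S → z j P]
zjP => zjjhT   [P → j h T]
zjjhT => zjjhPzS   [T → P z S]
zjjhPzS => zjjhjhTzS   [P → j h T]
zjjhjhTzS => zjjhjhPzSzS   [T → P z S]
zjjhjhPzSzS => zjjhjhjzSzS   [P → j]
zjjhjhjzSzS => zjjhjhjzzjPzS   [S → z j P]
zjjhjhjzzjPzS => zjjhjhjzzjjzS   [P → j]
zjjhjhjzzjjzS => zjjhjhjzzjjzT   [S → T]
zjjhjhjzzjjzT => zjjhjhjzzjjzzzj   [T → z z j]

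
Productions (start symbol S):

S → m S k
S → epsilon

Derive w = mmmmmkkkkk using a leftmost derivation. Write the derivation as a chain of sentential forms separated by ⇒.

S⇒mSk⇒mmSkk⇒mmmSkkk⇒mmmmSkkkk⇒mmmmmSkkkkk⇒mmmmmkkkkk

S ⇒ mSk   [S → m S k]
mSk ⇒ mmSkk   [S → m S k]
mmSkk ⇒ mmmSkkk   [S → m S k]
mmmSkkk ⇒ mmmmSkkkk   [S → m S k]
mmmmSkkkk ⇒ mmmmmSkkkkk   [S → m S k]
mmmmmSkkkkk ⇒ mmmmmkkkkk   [S → epsilon]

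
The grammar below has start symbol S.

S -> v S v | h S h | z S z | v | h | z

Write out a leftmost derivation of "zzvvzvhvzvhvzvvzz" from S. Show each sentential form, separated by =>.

S => zSz   [S -> z S z]
zSz => zzSzz   [S -> z S z]
zzSzz => zzvSvzz   [S -> v S v]
zzvSvzz => zzvvSvvzz   [S -> v S v]
zzvvSvvzz => zzvvzSzvvzz   [S -> z S z]
zzvvzSzvvzz => zzvvzvSvzvvzz   [S -> v S v]
zzvvzvSvzvvzz => zzvvzvhShvzvvzz   [S -> h S h]
zzvvzvhShvzvvzz => zzvvzvhvSvhvzvvzz   [S -> v S v]
zzvvzvhvSvhvzvvzz => zzvvzvhvzvhvzvvzz   [S -> z]

S=>zSz=>zzSzz=>zzvSvzz=>zzvvSvvzz=>zzvvzSzvvzz=>zzvvzvSvzvvzz=>zzvvzvhShvzvvzz=>zzvvzvhvSvhvzvvzz=>zzvvzvhvzvhvzvvzz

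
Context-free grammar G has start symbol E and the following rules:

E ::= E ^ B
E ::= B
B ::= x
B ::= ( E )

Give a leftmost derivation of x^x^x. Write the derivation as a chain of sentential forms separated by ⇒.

E ⇒ E^B ⇒ E^B^B ⇒ B^B^B ⇒ x^B^B ⇒ x^x^B ⇒ x^x^x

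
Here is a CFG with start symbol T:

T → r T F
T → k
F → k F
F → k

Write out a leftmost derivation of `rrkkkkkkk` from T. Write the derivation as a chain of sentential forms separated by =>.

T=>rTF=>rrTFF=>rrkFF=>rrkkF=>rrkkkF=>rrkkkkF=>rrkkkkkF=>rrkkkkkkF=>rrkkkkkkk

T => rTF   [T → r T F]
rTF => rrTFF   [T → r T F]
rrTFF => rrkFF   [T → k]
rrkFF => rrkkF   [F → k]
rrkkF => rrkkkF   [F → k F]
rrkkkF => rrkkkkF   [F → k F]
rrkkkkF => rrkkkkkF   [F → k F]
rrkkkkkF => rrkkkkkkF   [F → k F]
rrkkkkkkF => rrkkkkkkk   [F → k]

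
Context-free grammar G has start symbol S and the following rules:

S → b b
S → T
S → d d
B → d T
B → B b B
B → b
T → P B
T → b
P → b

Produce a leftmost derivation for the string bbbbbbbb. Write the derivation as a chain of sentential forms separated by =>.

S => T   [S → T]
T => PB   [T → P B]
PB => bB   [P → b]
bB => bBbB   [B → B b B]
bBbB => bBbBbB   [B → B b B]
bBbBbB => bBbBbBbB   [B → B b B]
bBbBbBbB => bbbBbBbB   [B → b]
bbbBbBbB => bbbbbBbB   [B → b]
bbbbbBbB => bbbbbbbB   [B → b]
bbbbbbbB => bbbbbbbb   [B → b]

S => T => PB => bB => bBbB => bBbBbB => bBbBbBbB => bbbBbBbB => bbbbbBbB => bbbbbbbB => bbbbbbbb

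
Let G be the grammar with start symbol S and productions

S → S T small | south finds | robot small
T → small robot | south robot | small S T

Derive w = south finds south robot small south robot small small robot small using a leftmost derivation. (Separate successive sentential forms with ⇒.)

S ⇒ S T small ⇒ S T small T small ⇒ S T small T small T small ⇒ south finds T small T small T small ⇒ south finds south robot small T small T small ⇒ south finds south robot small south robot small T small ⇒ south finds south robot small south robot small small robot small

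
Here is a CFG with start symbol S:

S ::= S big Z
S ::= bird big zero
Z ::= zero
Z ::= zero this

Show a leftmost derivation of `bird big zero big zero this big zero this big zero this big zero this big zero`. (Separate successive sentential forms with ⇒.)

S ⇒ S big Z   [S ::= S big Z]
S big Z ⇒ S big Z big Z   [S ::= S big Z]
S big Z big Z ⇒ S big Z big Z big Z   [S ::= S big Z]
S big Z big Z big Z ⇒ S big Z big Z big Z big Z   [S ::= S big Z]
S big Z big Z big Z big Z ⇒ S big Z big Z big Z big Z big Z   [S ::= S big Z]
S big Z big Z big Z big Z big Z ⇒ bird big zero big Z big Z big Z big Z big Z   [S ::= bird big zero]
bird big zero big Z big Z big Z big Z big Z ⇒ bird big zero big zero this big Z big Z big Z big Z   [Z ::= zero this]
bird big zero big zero this big Z big Z big Z big Z ⇒ bird big zero big zero this big zero this big Z big Z big Z   [Z ::= zero this]
bird big zero big zero this big zero this big Z big Z big Z ⇒ bird big zero big zero this big zero this big zero this big Z big Z   [Z ::= zero this]
bird big zero big zero this big zero this big zero this big Z big Z ⇒ bird big zero big zero this big zero this big zero this big zero this big Z   [Z ::= zero this]
bird big zero big zero this big zero this big zero this big zero this big Z ⇒ bird big zero big zero this big zero this big zero this big zero this big zero   [Z ::= zero]

S ⇒ S big Z ⇒ S big Z big Z ⇒ S big Z big Z big Z ⇒ S big Z big Z big Z big Z ⇒ S big Z big Z big Z big Z big Z ⇒ bird big zero big Z big Z big Z big Z big Z ⇒ bird big zero big zero this big Z big Z big Z big Z ⇒ bird big zero big zero this big zero this big Z big Z big Z ⇒ bird big zero big zero this big zero this big zero this big Z big Z ⇒ bird big zero big zero this big zero this big zero this big zero this big Z ⇒ bird big zero big zero this big zero this big zero this big zero this big zero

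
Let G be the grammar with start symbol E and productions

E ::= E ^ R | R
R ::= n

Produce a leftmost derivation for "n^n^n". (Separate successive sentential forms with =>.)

E=>E^R=>E^R^R=>R^R^R=>n^R^R=>n^n^R=>n^n^n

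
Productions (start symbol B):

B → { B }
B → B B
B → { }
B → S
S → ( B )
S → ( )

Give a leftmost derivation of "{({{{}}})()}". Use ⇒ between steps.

B⇒{B}⇒{BB}⇒{SB}⇒{(B)B}⇒{({B})B}⇒{({{B}})B}⇒{({{{}}})B}⇒{({{{}}})S}⇒{({{{}}})()}

B ⇒ {B}   [B → { B }]
{B} ⇒ {BB}   [B → B B]
{BB} ⇒ {SB}   [B → S]
{SB} ⇒ {(B)B}   [S → ( B )]
{(B)B} ⇒ {({B})B}   [B → { B }]
{({B})B} ⇒ {({{B}})B}   [B → { B }]
{({{B}})B} ⇒ {({{{}}})B}   [B → { }]
{({{{}}})B} ⇒ {({{{}}})S}   [B → S]
{({{{}}})S} ⇒ {({{{}}})()}   [S → ( )]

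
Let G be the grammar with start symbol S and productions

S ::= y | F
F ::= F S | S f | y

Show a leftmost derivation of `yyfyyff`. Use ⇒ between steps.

S ⇒ F ⇒ Sf ⇒ Ff ⇒ Sff ⇒ Fff ⇒ FSff ⇒ FSSff ⇒ SfSSff ⇒ FfSSff ⇒ FSfSSff ⇒ ySfSSff ⇒ yyfSSff ⇒ yyfySff ⇒ yyfyyff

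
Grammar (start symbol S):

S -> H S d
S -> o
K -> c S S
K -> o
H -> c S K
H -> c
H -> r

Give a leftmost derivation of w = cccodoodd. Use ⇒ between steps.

S ⇒ HSd ⇒ cSd ⇒ cHSdd ⇒ ccSKSdd ⇒ ccHSdKSdd ⇒ cccSdKSdd ⇒ cccodKSdd ⇒ cccodoSdd ⇒ cccodoodd

S ⇒ HSd   [S -> H S d]
HSd ⇒ cSd   [H -> c]
cSd ⇒ cHSdd   [S -> H S d]
cHSdd ⇒ ccSKSdd   [H -> c S K]
ccSKSdd ⇒ ccHSdKSdd   [S -> H S d]
ccHSdKSdd ⇒ cccSdKSdd   [H -> c]
cccSdKSdd ⇒ cccodKSdd   [S -> o]
cccodKSdd ⇒ cccodoSdd   [K -> o]
cccodoSdd ⇒ cccodoodd   [S -> o]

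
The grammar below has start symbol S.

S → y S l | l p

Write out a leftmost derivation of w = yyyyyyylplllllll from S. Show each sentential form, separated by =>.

S=>ySl=>yySll=>yyySlll=>yyyySllll=>yyyyySlllll=>yyyyyySllllll=>yyyyyyySlllllll=>yyyyyyylplllllll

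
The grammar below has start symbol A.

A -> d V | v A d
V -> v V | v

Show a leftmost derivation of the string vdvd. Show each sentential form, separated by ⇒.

A⇒vAd⇒vdVd⇒vdvd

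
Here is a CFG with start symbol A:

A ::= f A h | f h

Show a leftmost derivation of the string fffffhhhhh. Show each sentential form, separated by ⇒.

A⇒fAh⇒ffAhh⇒fffAhhh⇒ffffAhhhh⇒fffffhhhhh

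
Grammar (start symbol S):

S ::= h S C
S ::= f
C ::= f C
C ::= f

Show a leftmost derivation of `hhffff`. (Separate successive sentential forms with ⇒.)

S ⇒ hSC ⇒ hhSCC ⇒ hhfCC ⇒ hhffCC ⇒ hhfffC ⇒ hhffff

S ⇒ hSC   [S ::= h S C]
hSC ⇒ hhSCC   [S ::= h S C]
hhSCC ⇒ hhfCC   [S ::= f]
hhfCC ⇒ hhffCC   [C ::= f C]
hhffCC ⇒ hhfffC   [C ::= f]
hhfffC ⇒ hhffff   [C ::= f]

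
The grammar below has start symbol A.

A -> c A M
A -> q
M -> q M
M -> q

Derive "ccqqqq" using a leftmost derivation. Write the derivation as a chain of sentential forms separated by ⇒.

A ⇒ cAM ⇒ ccAMM ⇒ ccqMM ⇒ ccqqM ⇒ ccqqqM ⇒ ccqqqq

A ⇒ cAM   [A -> c A M]
cAM ⇒ ccAMM   [A -> c A M]
ccAMM ⇒ ccqMM   [A -> q]
ccqMM ⇒ ccqqM   [M -> q]
ccqqM ⇒ ccqqqM   [M -> q M]
ccqqqM ⇒ ccqqqq   [M -> q]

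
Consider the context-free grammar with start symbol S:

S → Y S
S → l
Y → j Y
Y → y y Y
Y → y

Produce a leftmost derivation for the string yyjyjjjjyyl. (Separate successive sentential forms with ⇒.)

S ⇒ YS   [S → Y S]
YS ⇒ yyYS   [Y → y y Y]
yyYS ⇒ yyjYS   [Y → j Y]
yyjYS ⇒ yyjyS   [Y → y]
yyjyS ⇒ yyjyYS   [S → Y S]
yyjyYS ⇒ yyjyjYS   [Y → j Y]
yyjyjYS ⇒ yyjyjjYS   [Y → j Y]
yyjyjjYS ⇒ yyjyjjjYS   [Y → j Y]
yyjyjjjYS ⇒ yyjyjjjjYS   [Y → j Y]
yyjyjjjjYS ⇒ yyjyjjjjyS   [Y → y]
yyjyjjjjyS ⇒ yyjyjjjjyYS   [S → Y S]
yyjyjjjjyYS ⇒ yyjyjjjjyyS   [Y → y]
yyjyjjjjyyS ⇒ yyjyjjjjyyl   [S → l]

S ⇒ YS ⇒ yyYS ⇒ yyjYS ⇒ yyjyS ⇒ yyjyYS ⇒ yyjyjYS ⇒ yyjyjjYS ⇒ yyjyjjjYS ⇒ yyjyjjjjYS ⇒ yyjyjjjjyS ⇒ yyjyjjjjyYS ⇒ yyjyjjjjyyS ⇒ yyjyjjjjyyl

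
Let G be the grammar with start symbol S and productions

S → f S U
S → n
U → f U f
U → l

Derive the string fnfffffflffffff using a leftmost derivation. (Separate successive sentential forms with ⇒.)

S ⇒ fSU ⇒ fnU ⇒ fnfUf ⇒ fnffUff ⇒ fnfffUfff ⇒ fnffffUffff ⇒ fnfffffUfffff ⇒ fnffffffUffffff ⇒ fnfffffflffffff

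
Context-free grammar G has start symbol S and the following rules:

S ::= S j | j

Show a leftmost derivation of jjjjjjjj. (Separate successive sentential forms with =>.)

S => Sj => Sjj => Sjjj => Sjjjj => Sjjjjj => Sjjjjjj => Sjjjjjjj => jjjjjjjj

S => Sj   [S ::= S j]
Sj => Sjj   [S ::= S j]
Sjj => Sjjj   [S ::= S j]
Sjjj => Sjjjj   [S ::= S j]
Sjjjj => Sjjjjj   [S ::= S j]
Sjjjjj => Sjjjjjj   [S ::= S j]
Sjjjjjj => Sjjjjjjj   [S ::= S j]
Sjjjjjjj => jjjjjjjj   [S ::= j]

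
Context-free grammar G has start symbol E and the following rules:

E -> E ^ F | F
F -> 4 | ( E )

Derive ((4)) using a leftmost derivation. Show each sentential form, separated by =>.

E => F   [E -> F]
F => (E)   [F -> ( E )]
(E) => (F)   [E -> F]
(F) => ((E))   [F -> ( E )]
((E)) => ((F))   [E -> F]
((F)) => ((4))   [F -> 4]

E=>F=>(E)=>(F)=>((E))=>((F))=>((4))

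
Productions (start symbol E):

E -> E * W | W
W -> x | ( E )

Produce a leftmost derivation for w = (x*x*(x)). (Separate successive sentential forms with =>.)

E=>W=>(E)=>(E*W)=>(E*W*W)=>(W*W*W)=>(x*W*W)=>(x*x*W)=>(x*x*(E))=>(x*x*(W))=>(x*x*(x))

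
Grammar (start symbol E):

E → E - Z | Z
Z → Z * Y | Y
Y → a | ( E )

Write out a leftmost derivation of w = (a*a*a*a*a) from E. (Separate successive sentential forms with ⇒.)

E ⇒ Z   [E → Z]
Z ⇒ Y   [Z → Y]
Y ⇒ (E)   [Y → ( E )]
(E) ⇒ (Z)   [E → Z]
(Z) ⇒ (Z*Y)   [Z → Z * Y]
(Z*Y) ⇒ (Z*Y*Y)   [Z → Z * Y]
(Z*Y*Y) ⇒ (Z*Y*Y*Y)   [Z → Z * Y]
(Z*Y*Y*Y) ⇒ (Z*Y*Y*Y*Y)   [Z → Z * Y]
(Z*Y*Y*Y*Y) ⇒ (Y*Y*Y*Y*Y)   [Z → Y]
(Y*Y*Y*Y*Y) ⇒ (a*Y*Y*Y*Y)   [Y → a]
(a*Y*Y*Y*Y) ⇒ (a*a*Y*Y*Y)   [Y → a]
(a*a*Y*Y*Y) ⇒ (a*a*a*Y*Y)   [Y → a]
(a*a*a*Y*Y) ⇒ (a*a*a*a*Y)   [Y → a]
(a*a*a*a*Y) ⇒ (a*a*a*a*a)   [Y → a]

E ⇒ Z ⇒ Y ⇒ (E) ⇒ (Z) ⇒ (Z*Y) ⇒ (Z*Y*Y) ⇒ (Z*Y*Y*Y) ⇒ (Z*Y*Y*Y*Y) ⇒ (Y*Y*Y*Y*Y) ⇒ (a*Y*Y*Y*Y) ⇒ (a*a*Y*Y*Y) ⇒ (a*a*a*Y*Y) ⇒ (a*a*a*a*Y) ⇒ (a*a*a*a*a)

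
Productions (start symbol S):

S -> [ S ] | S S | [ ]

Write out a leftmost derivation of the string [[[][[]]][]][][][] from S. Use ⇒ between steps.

S ⇒ SS ⇒ SSS ⇒ SSSS ⇒ [S]SSS ⇒ [SS]SSS ⇒ [[S]S]SSS ⇒ [[SS]S]SSS ⇒ [[[]S]S]SSS ⇒ [[[][S]]S]SSS ⇒ [[[][[]]]S]SSS ⇒ [[[][[]]][]]SSS ⇒ [[[][[]]][]][]SS ⇒ [[[][[]]][]][][]S ⇒ [[[][[]]][]][][][]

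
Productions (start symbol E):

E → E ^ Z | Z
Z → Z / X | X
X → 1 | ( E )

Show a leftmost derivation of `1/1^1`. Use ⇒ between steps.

E ⇒ E^Z ⇒ Z^Z ⇒ Z/X^Z ⇒ X/X^Z ⇒ 1/X^Z ⇒ 1/1^Z ⇒ 1/1^X ⇒ 1/1^1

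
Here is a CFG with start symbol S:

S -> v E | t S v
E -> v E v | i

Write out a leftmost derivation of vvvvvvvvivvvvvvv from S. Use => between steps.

S => vE => vvEv => vvvEvv => vvvvEvvv => vvvvvEvvvv => vvvvvvEvvvvv => vvvvvvvEvvvvvv => vvvvvvvvEvvvvvvv => vvvvvvvvivvvvvvv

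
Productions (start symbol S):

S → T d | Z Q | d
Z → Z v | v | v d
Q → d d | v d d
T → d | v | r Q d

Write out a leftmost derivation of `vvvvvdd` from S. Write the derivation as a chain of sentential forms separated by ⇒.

S ⇒ ZQ ⇒ ZvQ ⇒ ZvvQ ⇒ ZvvvQ ⇒ ZvvvvQ ⇒ vvvvvQ ⇒ vvvvvdd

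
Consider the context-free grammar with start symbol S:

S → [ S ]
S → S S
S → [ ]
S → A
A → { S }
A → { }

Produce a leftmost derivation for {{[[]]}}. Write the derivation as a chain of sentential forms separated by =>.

S => A   [S → A]
A => {S}   [A → { S }]
{S} => {A}   [S → A]
{A} => {{S}}   [A → { S }]
{{S}} => {{[S]}}   [S → [ S ]]
{{[S]}} => {{[[]]}}   [S → [ ]]

S=>A=>{S}=>{A}=>{{S}}=>{{[S]}}=>{{[[]]}}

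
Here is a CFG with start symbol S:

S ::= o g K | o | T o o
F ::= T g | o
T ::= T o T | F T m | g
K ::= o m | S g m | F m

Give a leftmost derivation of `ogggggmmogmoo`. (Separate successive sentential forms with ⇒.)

S⇒Too⇒FTmoo⇒oTmoo⇒oToTmoo⇒oFTmoTmoo⇒oTgTmoTmoo⇒oggTmoTmoo⇒oggFTmmoTmoo⇒oggTgTmmoTmoo⇒oggggTmmoTmoo⇒ogggggmmoTmoo⇒ogggggmmogmoo

S ⇒ Too   [S ::= T o o]
Too ⇒ FTmoo   [T ::= F T m]
FTmoo ⇒ oTmoo   [F ::= o]
oTmoo ⇒ oToTmoo   [T ::= T o T]
oToTmoo ⇒ oFTmoTmoo   [T ::= F T m]
oFTmoTmoo ⇒ oTgTmoTmoo   [F ::= T g]
oTgTmoTmoo ⇒ oggTmoTmoo   [T ::= g]
oggTmoTmoo ⇒ oggFTmmoTmoo   [T ::= F T m]
oggFTmmoTmoo ⇒ oggTgTmmoTmoo   [F ::= T g]
oggTgTmmoTmoo ⇒ oggggTmmoTmoo   [T ::= g]
oggggTmmoTmoo ⇒ ogggggmmoTmoo   [T ::= g]
ogggggmmoTmoo ⇒ ogggggmmogmoo   [T ::= g]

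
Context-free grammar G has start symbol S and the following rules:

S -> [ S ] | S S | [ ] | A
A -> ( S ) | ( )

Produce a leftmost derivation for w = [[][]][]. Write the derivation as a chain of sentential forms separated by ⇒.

S ⇒ SS ⇒ [S]S ⇒ [SS]S ⇒ [[]S]S ⇒ [[][]]S ⇒ [[][]][]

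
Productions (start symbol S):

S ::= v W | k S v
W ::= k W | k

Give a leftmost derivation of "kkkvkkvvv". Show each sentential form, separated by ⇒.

S⇒kSv⇒kkSvv⇒kkkSvvv⇒kkkvWvvv⇒kkkvkWvvv⇒kkkvkkvvv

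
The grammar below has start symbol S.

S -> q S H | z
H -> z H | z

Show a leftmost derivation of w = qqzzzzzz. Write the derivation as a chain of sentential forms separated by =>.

S => qSH => qqSHH => qqzHH => qqzzHH => qqzzzH => qqzzzzH => qqzzzzzH => qqzzzzzz

S => qSH   [S -> q S H]
qSH => qqSHH   [S -> q S H]
qqSHH => qqzHH   [S -> z]
qqzHH => qqzzHH   [H -> z H]
qqzzHH => qqzzzH   [H -> z]
qqzzzH => qqzzzzH   [H -> z H]
qqzzzzH => qqzzzzzH   [H -> z H]
qqzzzzzH => qqzzzzzz   [H -> z]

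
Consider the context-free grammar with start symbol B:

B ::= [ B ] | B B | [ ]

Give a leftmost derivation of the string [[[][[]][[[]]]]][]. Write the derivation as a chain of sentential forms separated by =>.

B=>BB=>[B]B=>[[B]]B=>[[BB]]B=>[[[]B]]B=>[[[]BB]]B=>[[[][B]B]]B=>[[[][[]]B]]B=>[[[][[]][B]]]B=>[[[][[]][[B]]]]B=>[[[][[]][[[]]]]]B=>[[[][[]][[[]]]]][]

B => BB   [B ::= B B]
BB => [B]B   [B ::= [ B ]]
[B]B => [[B]]B   [B ::= [ B ]]
[[B]]B => [[BB]]B   [B ::= B B]
[[BB]]B => [[[]B]]B   [B ::= [ ]]
[[[]B]]B => [[[]BB]]B   [B ::= B B]
[[[]BB]]B => [[[][B]B]]B   [B ::= [ B ]]
[[[][B]B]]B => [[[][[]]B]]B   [B ::= [ ]]
[[[][[]]B]]B => [[[][[]][B]]]B   [B ::= [ B ]]
[[[][[]][B]]]B => [[[][[]][[B]]]]B   [B ::= [ B ]]
[[[][[]][[B]]]]B => [[[][[]][[[]]]]]B   [B ::= [ ]]
[[[][[]][[[]]]]]B => [[[][[]][[[]]]]][]   [B ::= [ ]]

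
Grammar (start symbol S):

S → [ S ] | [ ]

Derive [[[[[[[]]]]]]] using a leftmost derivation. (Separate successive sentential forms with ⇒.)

S⇒[S]⇒[[S]]⇒[[[S]]]⇒[[[[S]]]]⇒[[[[[S]]]]]⇒[[[[[[S]]]]]]⇒[[[[[[[]]]]]]]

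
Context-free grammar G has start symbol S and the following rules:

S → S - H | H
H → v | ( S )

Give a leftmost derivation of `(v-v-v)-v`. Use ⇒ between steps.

S ⇒ S-H   [S → S - H]
S-H ⇒ H-H   [S → H]
H-H ⇒ (S)-H   [H → ( S )]
(S)-H ⇒ (S-H)-H   [S → S - H]
(S-H)-H ⇒ (S-H-H)-H   [S → S - H]
(S-H-H)-H ⇒ (H-H-H)-H   [S → H]
(H-H-H)-H ⇒ (v-H-H)-H   [H → v]
(v-H-H)-H ⇒ (v-v-H)-H   [H → v]
(v-v-H)-H ⇒ (v-v-v)-H   [H → v]
(v-v-v)-H ⇒ (v-v-v)-v   [H → v]

S ⇒ S-H ⇒ H-H ⇒ (S)-H ⇒ (S-H)-H ⇒ (S-H-H)-H ⇒ (H-H-H)-H ⇒ (v-H-H)-H ⇒ (v-v-H)-H ⇒ (v-v-v)-H ⇒ (v-v-v)-v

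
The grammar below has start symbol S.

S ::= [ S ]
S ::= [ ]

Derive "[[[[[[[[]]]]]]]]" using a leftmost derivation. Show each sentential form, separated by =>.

S=>[S]=>[[S]]=>[[[S]]]=>[[[[S]]]]=>[[[[[S]]]]]=>[[[[[[S]]]]]]=>[[[[[[[S]]]]]]]=>[[[[[[[[]]]]]]]]

S => [S]   [S ::= [ S ]]
[S] => [[S]]   [S ::= [ S ]]
[[S]] => [[[S]]]   [S ::= [ S ]]
[[[S]]] => [[[[S]]]]   [S ::= [ S ]]
[[[[S]]]] => [[[[[S]]]]]   [S ::= [ S ]]
[[[[[S]]]]] => [[[[[[S]]]]]]   [S ::= [ S ]]
[[[[[[S]]]]]] => [[[[[[[S]]]]]]]   [S ::= [ S ]]
[[[[[[[S]]]]]]] => [[[[[[[[]]]]]]]]   [S ::= [ ]]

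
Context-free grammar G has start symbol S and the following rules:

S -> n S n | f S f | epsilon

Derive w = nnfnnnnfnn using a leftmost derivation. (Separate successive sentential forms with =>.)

S => nSn   [S -> n S n]
nSn => nnSnn   [S -> n S n]
nnSnn => nnfSfnn   [S -> f S f]
nnfSfnn => nnfnSnfnn   [S -> n S n]
nnfnSnfnn => nnfnnSnnfnn   [S -> n S n]
nnfnnSnnfnn => nnfnnnnfnn   [S -> epsilon]

S=>nSn=>nnSnn=>nnfSfnn=>nnfnSnfnn=>nnfnnSnnfnn=>nnfnnnnfnn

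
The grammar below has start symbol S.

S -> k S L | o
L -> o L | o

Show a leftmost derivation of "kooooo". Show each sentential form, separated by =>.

S => kSL   [S -> k S L]
kSL => koL   [S -> o]
koL => kooL   [L -> o L]
kooL => koooL   [L -> o L]
koooL => kooooL   [L -> o L]
kooooL => kooooo   [L -> o]

S=>kSL=>koL=>kooL=>koooL=>kooooL=>kooooo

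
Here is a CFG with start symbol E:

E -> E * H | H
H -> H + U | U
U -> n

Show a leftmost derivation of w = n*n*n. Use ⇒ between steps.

E⇒E*H⇒E*H*H⇒H*H*H⇒U*H*H⇒n*H*H⇒n*U*H⇒n*n*H⇒n*n*U⇒n*n*n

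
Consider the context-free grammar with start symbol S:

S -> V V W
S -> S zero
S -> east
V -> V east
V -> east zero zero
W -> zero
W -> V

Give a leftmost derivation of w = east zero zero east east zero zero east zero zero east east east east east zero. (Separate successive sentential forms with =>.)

S => S zero => V V W zero => V east V W zero => east zero zero east V W zero => east zero zero east east zero zero W zero => east zero zero east east zero zero V zero => east zero zero east east zero zero V east zero => east zero zero east east zero zero V east east zero => east zero zero east east zero zero V east east east zero => east zero zero east east zero zero V east east east east zero => east zero zero east east zero zero V east east east east east zero => east zero zero east east zero zero east zero zero east east east east east zero

S => S zero   [S -> S zero]
S zero => V V W zero   [S -> V V W]
V V W zero => V east V W zero   [V -> V east]
V east V W zero => east zero zero east V W zero   [V -> east zero zero]
east zero zero east V W zero => east zero zero east east zero zero W zero   [V -> east zero zero]
east zero zero east east zero zero W zero => east zero zero east east zero zero V zero   [W -> V]
east zero zero east east zero zero V zero => east zero zero east east zero zero V east zero   [V -> V east]
east zero zero east east zero zero V east zero => east zero zero east east zero zero V east east zero   [V -> V east]
east zero zero east east zero zero V east east zero => east zero zero east east zero zero V east east east zero   [V -> V east]
east zero zero east east zero zero V east east east zero => east zero zero east east zero zero V east east east east zero   [V -> V east]
east zero zero east east zero zero V east east east east zero => east zero zero east east zero zero V east east east east east zero   [V -> V east]
east zero zero east east zero zero V east east east east east zero => east zero zero east east zero zero east zero zero east east east east east zero   [V -> east zero zero]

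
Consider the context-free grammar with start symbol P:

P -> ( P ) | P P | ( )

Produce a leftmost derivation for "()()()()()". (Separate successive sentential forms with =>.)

P => PP => PPP => PPPP => ()PPP => ()PPPP => ()()PPP => ()()()PP => ()()()()P => ()()()()()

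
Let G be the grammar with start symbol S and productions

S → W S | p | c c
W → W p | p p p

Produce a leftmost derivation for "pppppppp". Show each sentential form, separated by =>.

S=>WS=>WpS=>WppS=>WpppS=>WppppS=>pppppppS=>pppppppp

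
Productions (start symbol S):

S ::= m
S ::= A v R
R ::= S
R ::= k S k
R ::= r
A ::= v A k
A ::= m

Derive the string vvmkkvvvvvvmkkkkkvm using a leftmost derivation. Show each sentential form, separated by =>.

S=>AvR=>vAkvR=>vvAkkvR=>vvmkkvR=>vvmkkvS=>vvmkkvAvR=>vvmkkvvAkvR=>vvmkkvvvAkkvR=>vvmkkvvvvAkkkvR=>vvmkkvvvvvAkkkkvR=>vvmkkvvvvvvAkkkkkvR=>vvmkkvvvvvvmkkkkkvR=>vvmkkvvvvvvmkkkkkvS=>vvmkkvvvvvvmkkkkkvm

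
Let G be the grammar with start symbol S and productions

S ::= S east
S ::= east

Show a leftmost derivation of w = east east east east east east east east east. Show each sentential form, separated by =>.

S => S east => S east east => S east east east => S east east east east => S east east east east east => S east east east east east east => S east east east east east east east => S east east east east east east east east => east east east east east east east east east

S => S east   [S ::= S east]
S east => S east east   [S ::= S east]
S east east => S east east east   [S ::= S east]
S east east east => S east east east east   [S ::= S east]
S east east east east => S east east east east east   [S ::= S east]
S east east east east east => S east east east east east east   [S ::= S east]
S east east east east east east => S east east east east east east east   [S ::= S east]
S east east east east east east east => S east east east east east east east east   [S ::= S east]
S east east east east east east east east => east east east east east east east east east   [S ::= east]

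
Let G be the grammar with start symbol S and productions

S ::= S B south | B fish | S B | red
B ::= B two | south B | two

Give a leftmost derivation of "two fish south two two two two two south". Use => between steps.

S => S B south => S B B south => B fish B B south => two fish B B south => two fish B two B south => two fish B two two B south => two fish B two two two B south => two fish south B two two two B south => two fish south two two two two B south => two fish south two two two two two south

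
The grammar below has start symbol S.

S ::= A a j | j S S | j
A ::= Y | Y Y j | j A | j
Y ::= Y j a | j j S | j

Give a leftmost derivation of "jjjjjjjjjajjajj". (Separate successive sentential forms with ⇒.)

S ⇒ jSS ⇒ jjSSS ⇒ jjjSSSS ⇒ jjjjSSS ⇒ jjjjjSS ⇒ jjjjjjS ⇒ jjjjjjjSS ⇒ jjjjjjjjSSS ⇒ jjjjjjjjAajSS ⇒ jjjjjjjjYajSS ⇒ jjjjjjjjjajSS ⇒ jjjjjjjjjajAajS ⇒ jjjjjjjjjajjajS ⇒ jjjjjjjjjajjajj

S ⇒ jSS   [S ::= j S S]
jSS ⇒ jjSSS   [S ::= j S S]
jjSSS ⇒ jjjSSSS   [S ::= j S S]
jjjSSSS ⇒ jjjjSSS   [S ::= j]
jjjjSSS ⇒ jjjjjSS   [S ::= j]
jjjjjSS ⇒ jjjjjjS   [S ::= j]
jjjjjjS ⇒ jjjjjjjSS   [S ::= j S S]
jjjjjjjSS ⇒ jjjjjjjjSSS   [S ::= j S S]
jjjjjjjjSSS ⇒ jjjjjjjjAajSS   [S ::= A a j]
jjjjjjjjAajSS ⇒ jjjjjjjjYajSS   [A ::= Y]
jjjjjjjjYajSS ⇒ jjjjjjjjjajSS   [Y ::= j]
jjjjjjjjjajSS ⇒ jjjjjjjjjajAajS   [S ::= A a j]
jjjjjjjjjajAajS ⇒ jjjjjjjjjajjajS   [A ::= j]
jjjjjjjjjajjajS ⇒ jjjjjjjjjajjajj   [S ::= j]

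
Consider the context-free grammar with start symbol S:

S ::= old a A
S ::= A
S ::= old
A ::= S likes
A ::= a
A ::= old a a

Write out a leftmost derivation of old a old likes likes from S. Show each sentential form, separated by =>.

S => A => S likes => old a A likes => old a S likes likes => old a old likes likes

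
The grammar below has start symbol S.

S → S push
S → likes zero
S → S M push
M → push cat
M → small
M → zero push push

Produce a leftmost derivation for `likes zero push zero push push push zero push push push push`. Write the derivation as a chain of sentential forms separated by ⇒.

S ⇒ S push   [S → S push]
S push ⇒ S M push push   [S → S M push]
S M push push ⇒ S M push M push push   [S → S M push]
S M push M push push ⇒ S push M push M push push   [S → S push]
S push M push M push push ⇒ likes zero push M push M push push   [S → likes zero]
likes zero push M push M push push ⇒ likes zero push zero push push push M push push   [M → zero push push]
likes zero push zero push push push M push push ⇒ likes zero push zero push push push zero push push push push   [M → zero push push]

S ⇒ S push ⇒ S M push push ⇒ S M push M push push ⇒ S push M push M push push ⇒ likes zero push M push M push push ⇒ likes zero push zero push push push M push push ⇒ likes zero push zero push push push zero push push push push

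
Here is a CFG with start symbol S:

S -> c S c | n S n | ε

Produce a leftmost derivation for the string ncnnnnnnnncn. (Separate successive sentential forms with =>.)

S => nSn => ncScn => ncnSncn => ncnnSnncn => ncnnnSnnncn => ncnnnnSnnnncn => ncnnnnnnnncn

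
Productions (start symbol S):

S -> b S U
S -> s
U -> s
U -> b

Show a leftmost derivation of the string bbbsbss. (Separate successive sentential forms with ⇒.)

S ⇒ bSU   [S -> b S U]
bSU ⇒ bbSUU   [S -> b S U]
bbSUU ⇒ bbbSUUU   [S -> b S U]
bbbSUUU ⇒ bbbsUUU   [S -> s]
bbbsUUU ⇒ bbbsbUU   [U -> b]
bbbsbUU ⇒ bbbsbsU   [U -> s]
bbbsbsU ⇒ bbbsbss   [U -> s]

S ⇒ bSU ⇒ bbSUU ⇒ bbbSUUU ⇒ bbbsUUU ⇒ bbbsbUU ⇒ bbbsbsU ⇒ bbbsbss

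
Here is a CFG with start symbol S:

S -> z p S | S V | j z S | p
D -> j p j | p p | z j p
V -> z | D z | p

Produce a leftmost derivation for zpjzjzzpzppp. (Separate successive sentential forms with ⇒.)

S ⇒ zpS ⇒ zpjzS ⇒ zpjzjzS ⇒ zpjzjzSV ⇒ zpjzjzzpSV ⇒ zpjzjzzpzpSV ⇒ zpjzjzzpzppV ⇒ zpjzjzzpzppp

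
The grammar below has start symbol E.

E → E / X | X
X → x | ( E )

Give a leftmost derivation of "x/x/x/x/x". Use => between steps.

E=>E/X=>E/X/X=>E/X/X/X=>E/X/X/X/X=>X/X/X/X/X=>x/X/X/X/X=>x/x/X/X/X=>x/x/x/X/X=>x/x/x/x/X=>x/x/x/x/x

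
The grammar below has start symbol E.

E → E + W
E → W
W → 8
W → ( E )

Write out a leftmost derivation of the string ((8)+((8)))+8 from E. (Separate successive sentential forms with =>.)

E => E+W   [E → E + W]
E+W => W+W   [E → W]
W+W => (E)+W   [W → ( E )]
(E)+W => (E+W)+W   [E → E + W]
(E+W)+W => (W+W)+W   [E → W]
(W+W)+W => ((E)+W)+W   [W → ( E )]
((E)+W)+W => ((W)+W)+W   [E → W]
((W)+W)+W => ((8)+W)+W   [W → 8]
((8)+W)+W => ((8)+(E))+W   [W → ( E )]
((8)+(E))+W => ((8)+(W))+W   [E → W]
((8)+(W))+W => ((8)+((E)))+W   [W → ( E )]
((8)+((E)))+W => ((8)+((W)))+W   [E → W]
((8)+((W)))+W => ((8)+((8)))+W   [W → 8]
((8)+((8)))+W => ((8)+((8)))+8   [W → 8]

E=>E+W=>W+W=>(E)+W=>(E+W)+W=>(W+W)+W=>((E)+W)+W=>((W)+W)+W=>((8)+W)+W=>((8)+(E))+W=>((8)+(W))+W=>((8)+((E)))+W=>((8)+((W)))+W=>((8)+((8)))+W=>((8)+((8)))+8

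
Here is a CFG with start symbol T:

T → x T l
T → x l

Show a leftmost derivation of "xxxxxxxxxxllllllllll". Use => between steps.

T=>xTl=>xxTll=>xxxTlll=>xxxxTllll=>xxxxxTlllll=>xxxxxxTllllll=>xxxxxxxTlllllll=>xxxxxxxxTllllllll=>xxxxxxxxxTlllllllll=>xxxxxxxxxxllllllllll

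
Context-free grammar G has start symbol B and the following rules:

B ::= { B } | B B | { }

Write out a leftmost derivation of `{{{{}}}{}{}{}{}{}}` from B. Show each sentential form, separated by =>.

B => {B}   [B ::= { B }]
{B} => {BB}   [B ::= B B]
{BB} => {BBB}   [B ::= B B]
{BBB} => {BBBB}   [B ::= B B]
{BBBB} => {BBBBB}   [B ::= B B]
{BBBBB} => {BBBBBB}   [B ::= B B]
{BBBBBB} => {{B}BBBBB}   [B ::= { B }]
{{B}BBBBB} => {{{B}}BBBBB}   [B ::= { B }]
{{{B}}BBBBB} => {{{{}}}BBBBB}   [B ::= { }]
{{{{}}}BBBBB} => {{{{}}}{}BBBB}   [B ::= { }]
{{{{}}}{}BBBB} => {{{{}}}{}{}BBB}   [B ::= { }]
{{{{}}}{}{}BBB} => {{{{}}}{}{}{}BB}   [B ::= { }]
{{{{}}}{}{}{}BB} => {{{{}}}{}{}{}{}B}   [B ::= { }]
{{{{}}}{}{}{}{}B} => {{{{}}}{}{}{}{}{}}   [B ::= { }]

B=>{B}=>{BB}=>{BBB}=>{BBBB}=>{BBBBB}=>{BBBBBB}=>{{B}BBBBB}=>{{{B}}BBBBB}=>{{{{}}}BBBBB}=>{{{{}}}{}BBBB}=>{{{{}}}{}{}BBB}=>{{{{}}}{}{}{}BB}=>{{{{}}}{}{}{}{}B}=>{{{{}}}{}{}{}{}{}}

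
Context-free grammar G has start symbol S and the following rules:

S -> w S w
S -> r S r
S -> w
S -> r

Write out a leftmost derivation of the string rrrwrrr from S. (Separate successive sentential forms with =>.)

S => rSr => rrSrr => rrrSrrr => rrrwrrr

S => rSr   [S -> r S r]
rSr => rrSrr   [S -> r S r]
rrSrr => rrrSrrr   [S -> r S r]
rrrSrrr => rrrwrrr   [S -> w]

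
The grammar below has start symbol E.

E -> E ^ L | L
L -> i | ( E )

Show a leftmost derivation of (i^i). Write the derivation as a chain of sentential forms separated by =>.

E => L => (E) => (E^L) => (L^L) => (i^L) => (i^i)

E => L   [E -> L]
L => (E)   [L -> ( E )]
(E) => (E^L)   [E -> E ^ L]
(E^L) => (L^L)   [E -> L]
(L^L) => (i^L)   [L -> i]
(i^L) => (i^i)   [L -> i]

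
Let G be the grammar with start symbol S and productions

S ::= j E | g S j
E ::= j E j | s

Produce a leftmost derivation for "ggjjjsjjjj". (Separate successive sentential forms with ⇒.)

S⇒gSj⇒ggSjj⇒ggjEjj⇒ggjjEjjj⇒ggjjjEjjjj⇒ggjjjsjjjj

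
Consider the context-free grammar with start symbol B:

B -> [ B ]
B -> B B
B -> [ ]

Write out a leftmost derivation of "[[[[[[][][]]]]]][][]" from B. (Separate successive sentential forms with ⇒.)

B ⇒ BB ⇒ BBB ⇒ [B]BB ⇒ [[B]]BB ⇒ [[[B]]]BB ⇒ [[[[B]]]]BB ⇒ [[[[[B]]]]]BB ⇒ [[[[[BB]]]]]BB ⇒ [[[[[BBB]]]]]BB ⇒ [[[[[[]BB]]]]]BB ⇒ [[[[[[][]B]]]]]BB ⇒ [[[[[[][][]]]]]]BB ⇒ [[[[[[][][]]]]]][]B ⇒ [[[[[[][][]]]]]][][]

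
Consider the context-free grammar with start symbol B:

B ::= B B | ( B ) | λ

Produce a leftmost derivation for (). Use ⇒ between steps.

B ⇒ BB ⇒ BBB ⇒ BBBB ⇒ BBBBB ⇒ (B)BBBB ⇒ ()BBBB ⇒ ()BBB ⇒ ()BB ⇒ ()B ⇒ ()

B ⇒ BB   [B ::= B B]
BB ⇒ BBB   [B ::= B B]
BBB ⇒ BBBB   [B ::= B B]
BBBB ⇒ BBBBB   [B ::= B B]
BBBBB ⇒ (B)BBBB   [B ::= ( B )]
(B)BBBB ⇒ ()BBBB   [B ::= λ]
()BBBB ⇒ ()BBB   [B ::= λ]
()BBB ⇒ ()BB   [B ::= λ]
()BB ⇒ ()B   [B ::= λ]
()B ⇒ ()   [B ::= λ]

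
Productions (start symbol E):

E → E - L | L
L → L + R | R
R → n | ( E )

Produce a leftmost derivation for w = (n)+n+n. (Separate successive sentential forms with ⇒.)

E ⇒ L   [E → L]
L ⇒ L+R   [L → L + R]
L+R ⇒ L+R+R   [L → L + R]
L+R+R ⇒ R+R+R   [L → R]
R+R+R ⇒ (E)+R+R   [R → ( E )]
(E)+R+R ⇒ (L)+R+R   [E → L]
(L)+R+R ⇒ (R)+R+R   [L → R]
(R)+R+R ⇒ (n)+R+R   [R → n]
(n)+R+R ⇒ (n)+n+R   [R → n]
(n)+n+R ⇒ (n)+n+n   [R → n]

E ⇒ L ⇒ L+R ⇒ L+R+R ⇒ R+R+R ⇒ (E)+R+R ⇒ (L)+R+R ⇒ (R)+R+R ⇒ (n)+R+R ⇒ (n)+n+R ⇒ (n)+n+n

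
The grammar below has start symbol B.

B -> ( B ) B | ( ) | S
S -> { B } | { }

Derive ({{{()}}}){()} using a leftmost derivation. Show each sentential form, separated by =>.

B => (B)B => (S)B => ({B})B => ({S})B => ({{B}})B => ({{S}})B => ({{{B}}})B => ({{{()}}})B => ({{{()}}})S => ({{{()}}}){B} => ({{{()}}}){()}

B => (B)B   [B -> ( B ) B]
(B)B => (S)B   [B -> S]
(S)B => ({B})B   [S -> { B }]
({B})B => ({S})B   [B -> S]
({S})B => ({{B}})B   [S -> { B }]
({{B}})B => ({{S}})B   [B -> S]
({{S}})B => ({{{B}}})B   [S -> { B }]
({{{B}}})B => ({{{()}}})B   [B -> ( )]
({{{()}}})B => ({{{()}}})S   [B -> S]
({{{()}}})S => ({{{()}}}){B}   [S -> { B }]
({{{()}}}){B} => ({{{()}}}){()}   [B -> ( )]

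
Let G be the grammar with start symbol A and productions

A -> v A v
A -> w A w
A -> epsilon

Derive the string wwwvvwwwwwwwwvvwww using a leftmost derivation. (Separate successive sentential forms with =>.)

A=>wAw=>wwAww=>wwwAwww=>wwwvAvwww=>wwwvvAvvwww=>wwwvvwAwvvwww=>wwwvvwwAwwvvwww=>wwwvvwwwAwwwvvwww=>wwwvvwwwwAwwwwvvwww=>wwwvvwwwwwwwwvvwww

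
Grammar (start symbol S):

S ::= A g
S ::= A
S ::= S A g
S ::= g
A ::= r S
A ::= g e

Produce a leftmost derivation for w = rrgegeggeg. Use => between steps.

S=>A=>rS=>rSAg=>rAAg=>rrSAg=>rrSAgAg=>rrAAgAg=>rrgeAgAg=>rrgegegAg=>rrgegeggeg

S => A   [S ::= A]
A => rS   [A ::= r S]
rS => rSAg   [S ::= S A g]
rSAg => rAAg   [S ::= A]
rAAg => rrSAg   [A ::= r S]
rrSAg => rrSAgAg   [S ::= S A g]
rrSAgAg => rrAAgAg   [S ::= A]
rrAAgAg => rrgeAgAg   [A ::= g e]
rrgeAgAg => rrgegegAg   [A ::= g e]
rrgegegAg => rrgegeggeg   [A ::= g e]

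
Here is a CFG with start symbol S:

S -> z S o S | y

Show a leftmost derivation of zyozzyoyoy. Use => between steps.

S => zSoS   [S -> z S o S]
zSoS => zyoS   [S -> y]
zyoS => zyozSoS   [S -> z S o S]
zyozSoS => zyozzSoSoS   [S -> z S o S]
zyozzSoSoS => zyozzyoSoS   [S -> y]
zyozzyoSoS => zyozzyoyoS   [S -> y]
zyozzyoyoS => zyozzyoyoy   [S -> y]

S => zSoS => zyoS => zyozSoS => zyozzSoSoS => zyozzyoSoS => zyozzyoyoS => zyozzyoyoy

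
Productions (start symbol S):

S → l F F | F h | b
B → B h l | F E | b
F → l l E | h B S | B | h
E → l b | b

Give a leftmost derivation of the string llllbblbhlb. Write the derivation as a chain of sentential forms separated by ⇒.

S⇒lFF⇒lBF⇒lBhlF⇒lFEhlF⇒lBEhlF⇒lFEEhlF⇒lllEEEhlF⇒llllbEEhlF⇒llllbbEhlF⇒llllbblbhlF⇒llllbblbhlB⇒llllbblbhlb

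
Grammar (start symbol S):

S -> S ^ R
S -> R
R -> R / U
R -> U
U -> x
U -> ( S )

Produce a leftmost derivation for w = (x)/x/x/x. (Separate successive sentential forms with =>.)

S => R   [S -> R]
R => R/U   [R -> R / U]
R/U => R/U/U   [R -> R / U]
R/U/U => R/U/U/U   [R -> R / U]
R/U/U/U => U/U/U/U   [R -> U]
U/U/U/U => (S)/U/U/U   [U -> ( S )]
(S)/U/U/U => (R)/U/U/U   [S -> R]
(R)/U/U/U => (U)/U/U/U   [R -> U]
(U)/U/U/U => (x)/U/U/U   [U -> x]
(x)/U/U/U => (x)/x/U/U   [U -> x]
(x)/x/U/U => (x)/x/x/U   [U -> x]
(x)/x/x/U => (x)/x/x/x   [U -> x]

S => R => R/U => R/U/U => R/U/U/U => U/U/U/U => (S)/U/U/U => (R)/U/U/U => (U)/U/U/U => (x)/U/U/U => (x)/x/U/U => (x)/x/x/U => (x)/x/x/x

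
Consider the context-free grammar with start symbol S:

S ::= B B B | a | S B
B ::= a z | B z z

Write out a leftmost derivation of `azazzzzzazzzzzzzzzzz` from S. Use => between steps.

S => BBB => azBB => azBzzB => azBzzzzB => azazzzzzB => azazzzzzBzz => azazzzzzBzzzz => azazzzzzBzzzzzz => azazzzzzBzzzzzzzz => azazzzzzBzzzzzzzzzz => azazzzzzazzzzzzzzzzz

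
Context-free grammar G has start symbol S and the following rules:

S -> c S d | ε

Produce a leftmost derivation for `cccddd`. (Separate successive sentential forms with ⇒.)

S ⇒ cSd ⇒ ccSdd ⇒ cccSddd ⇒ cccddd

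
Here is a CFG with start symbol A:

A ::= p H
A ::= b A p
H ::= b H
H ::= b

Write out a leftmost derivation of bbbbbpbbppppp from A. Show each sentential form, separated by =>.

A => bAp   [A ::= b A p]
bAp => bbApp   [A ::= b A p]
bbApp => bbbAppp   [A ::= b A p]
bbbAppp => bbbbApppp   [A ::= b A p]
bbbbApppp => bbbbbAppppp   [A ::= b A p]
bbbbbAppppp => bbbbbpHppppp   [A ::= p H]
bbbbbpHppppp => bbbbbpbHppppp   [H ::= b H]
bbbbbpbHppppp => bbbbbpbbppppp   [H ::= b]

A => bAp => bbApp => bbbAppp => bbbbApppp => bbbbbAppppp => bbbbbpHppppp => bbbbbpbHppppp => bbbbbpbbppppp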